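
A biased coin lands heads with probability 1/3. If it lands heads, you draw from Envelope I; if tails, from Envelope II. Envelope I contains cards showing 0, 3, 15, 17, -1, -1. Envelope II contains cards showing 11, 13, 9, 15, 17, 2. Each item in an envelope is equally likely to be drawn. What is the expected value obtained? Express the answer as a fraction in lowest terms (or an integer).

E[X | Envelope I] = (0 + 3 + 15 + 17 − 1 − 1)/6 = 11/2
E[X | Envelope II] = (11 + 13 + 9 + 15 + 17 + 2)/6 = 67/6
E[X] = (1/3)·11/2 + (2/3)·67/6 = 167/18

167/18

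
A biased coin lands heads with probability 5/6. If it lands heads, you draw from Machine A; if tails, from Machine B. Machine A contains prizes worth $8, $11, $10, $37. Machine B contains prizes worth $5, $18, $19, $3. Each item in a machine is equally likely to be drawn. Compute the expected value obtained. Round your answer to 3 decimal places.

E[X | Machine A] = (8 + 11 + 10 + 37)/4 = 33/2
E[X | Machine B] = (5 + 18 + 19 + 3)/4 = 45/4
E[X] = (5/6)·33/2 + (1/6)·45/4 = 125/8 ≈ 15.625

$15.625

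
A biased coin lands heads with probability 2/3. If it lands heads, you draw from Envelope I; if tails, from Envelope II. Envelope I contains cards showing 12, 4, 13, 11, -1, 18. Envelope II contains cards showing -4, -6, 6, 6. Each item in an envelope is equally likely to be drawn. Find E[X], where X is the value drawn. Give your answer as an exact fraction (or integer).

E[X | Envelope I] = (12 + 4 + 13 + 11 − 1 + 18)/6 = 19/2
E[X | Envelope II] = (-4 − 6 + 6 + 6)/4 = 1/2
E[X] = (2/3)·19/2 + (1/3)·1/2 = 13/2

13/2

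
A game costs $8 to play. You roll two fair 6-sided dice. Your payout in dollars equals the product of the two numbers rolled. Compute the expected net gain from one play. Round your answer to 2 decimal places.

$4.25

Distribution of the product of the two numbers rolled: 1 w.p. 1/36, 2 w.p. 1/18, 3 w.p. 1/18, 4 w.p. 1/12, 5 w.p. 1/18, 6 w.p. 1/9, …
E[payout] = (1/36)·1 + (1/18)·2 + (1/18)·3 + (1/12)·4 + (1/18)·5 + (1/9)·6 + (1/18)·8 + (1/36)·9 + (1/18)·10 + (1/9)·12 + (1/18)·15 + (1/36)·16 + (1/18)·18 + (1/18)·20 + (1/18)·24 + (1/36)·25 + (1/18)·30 + (1/36)·36 = 49/4
Expected profit = 49/4 − 8 = 17/4 ≈ $4.25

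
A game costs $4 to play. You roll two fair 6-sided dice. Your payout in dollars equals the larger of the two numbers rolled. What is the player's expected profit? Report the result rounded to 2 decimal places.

Distribution of the larger of the two numbers rolled: 1 w.p. 1/36, 2 w.p. 1/12, 3 w.p. 5/36, 4 w.p. 7/36, 5 w.p. 1/4, 6 w.p. 11/36
E[payout] = (1/36)·1 + (1/12)·2 + (5/36)·3 + (7/36)·4 + (1/4)·5 + (11/36)·6 = 161/36
Expected profit = 161/36 − 4 = 17/36 ≈ $0.47

$0.47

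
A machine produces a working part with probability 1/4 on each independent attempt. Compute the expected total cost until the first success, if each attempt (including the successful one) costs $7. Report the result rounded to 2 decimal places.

$28.00

E[#attempts] = 1/p = 4; E[cost] = 7·4 = 28.
≈ 28.00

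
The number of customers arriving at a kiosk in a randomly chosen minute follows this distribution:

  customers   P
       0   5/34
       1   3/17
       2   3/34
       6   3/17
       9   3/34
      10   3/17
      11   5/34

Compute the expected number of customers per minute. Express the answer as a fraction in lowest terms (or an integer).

E[X] = (5/34)·0 + (3/17)·1 + (3/34)·2 + (3/17)·6 + (3/34)·9 + (3/17)·10 + (5/34)·11
     = 95/17

95/17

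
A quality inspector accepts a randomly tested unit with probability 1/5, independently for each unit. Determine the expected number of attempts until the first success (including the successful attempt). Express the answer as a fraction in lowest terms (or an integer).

For a geometric distribution, E[trials] = 1/p = 1/(1/5) = 5.

5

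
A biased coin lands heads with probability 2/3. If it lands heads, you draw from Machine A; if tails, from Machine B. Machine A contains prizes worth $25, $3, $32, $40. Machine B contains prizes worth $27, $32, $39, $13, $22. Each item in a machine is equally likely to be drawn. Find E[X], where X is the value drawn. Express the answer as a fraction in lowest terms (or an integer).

E[X | Machine A] = (25 + 3 + 32 + 40)/4 = 25
E[X | Machine B] = (27 + 32 + 39 + 13 + 22)/5 = 133/5
E[X] = (2/3)·25 + (1/3)·133/5 = 383/15

383/15 dollars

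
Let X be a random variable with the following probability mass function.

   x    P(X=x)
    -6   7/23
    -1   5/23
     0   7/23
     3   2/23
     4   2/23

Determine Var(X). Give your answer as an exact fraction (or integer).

5972/529

E[X] = (7/23)·(-6) + (5/23)·(-1) + (7/23)·0 + (2/23)·3 + (2/23)·4 = -33/23
E[X²] = (7/23)·36 + (5/23)·1 + (7/23)·0 + (2/23)·9 + (2/23)·16 = 307/23
Var(X) = 307/23 − (-33/23)² = 5972/529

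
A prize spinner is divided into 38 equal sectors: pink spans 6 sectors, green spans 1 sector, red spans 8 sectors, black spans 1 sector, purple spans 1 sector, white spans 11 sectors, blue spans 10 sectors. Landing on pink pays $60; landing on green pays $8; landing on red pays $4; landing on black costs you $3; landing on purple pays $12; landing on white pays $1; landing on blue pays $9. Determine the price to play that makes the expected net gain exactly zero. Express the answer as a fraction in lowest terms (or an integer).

E[payout] = (6/38)·60 + (1/38)·8 + (8/38)·4 + (1/38)·(-3) + (1/38)·12 + (11/38)·1 + (10/38)·9 = 255/19
Fair fee = E[payout] = 255/19

255/19 dollars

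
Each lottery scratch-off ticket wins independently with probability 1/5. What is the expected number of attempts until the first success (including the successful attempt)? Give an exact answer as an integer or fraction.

5

For a geometric distribution, E[trials] = 1/p = 1/(1/5) = 5.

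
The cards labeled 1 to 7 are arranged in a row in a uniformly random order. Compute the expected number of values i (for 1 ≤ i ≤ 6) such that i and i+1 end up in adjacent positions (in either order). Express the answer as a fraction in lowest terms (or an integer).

12/7

For each i ∈ {1,…,6}, let Xᵢ = 1 if i and i+1 are adjacent. P(Xᵢ=1) = 2·(7−1)!/7! = 2/7.
By linearity, E[ΣXᵢ] = (6)·(2/7) = 12/7.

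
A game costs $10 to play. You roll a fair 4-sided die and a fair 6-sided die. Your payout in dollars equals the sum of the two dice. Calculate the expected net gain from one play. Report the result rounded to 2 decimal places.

Distribution of the sum of the two dice: 2 w.p. 1/24, 3 w.p. 1/12, 4 w.p. 1/8, 5 w.p. 1/6, 6 w.p. 1/6, 7 w.p. 1/6, …
E[payout] = (1/24)·2 + (1/12)·3 + (1/8)·4 + (1/6)·5 + (1/6)·6 + (1/6)·7 + (1/8)·8 + (1/12)·9 + (1/24)·10 = 6
Expected profit = 6 − 10 = -4 ≈ -$4.00

-$4.00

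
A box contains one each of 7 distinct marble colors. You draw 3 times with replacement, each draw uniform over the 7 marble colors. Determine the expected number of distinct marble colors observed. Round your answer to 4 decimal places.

2.5918

Let Xⱼ=1 if type j appears at least once. P(Xⱼ=1) = 1 − ((7−1)/7)^3 = 127/343.
E[#distinct] = 7·127/343 = 127/49.
≈ 2.5918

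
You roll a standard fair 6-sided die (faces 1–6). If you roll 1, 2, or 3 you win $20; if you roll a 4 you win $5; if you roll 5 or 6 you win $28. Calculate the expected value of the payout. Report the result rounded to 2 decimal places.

E[payout] = (1/6)·5 + (1/2)·20 + (1/3)·28 = 121/6
≈ $20.17

$20.17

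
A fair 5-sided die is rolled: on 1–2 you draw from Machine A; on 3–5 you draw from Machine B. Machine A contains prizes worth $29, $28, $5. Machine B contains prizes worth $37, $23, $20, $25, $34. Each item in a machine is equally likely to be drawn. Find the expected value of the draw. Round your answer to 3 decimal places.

$24.947

E[X | Machine A] = (29 + 28 + 5)/3 = 62/3
E[X | Machine B] = (37 + 23 + 20 + 25 + 34)/5 = 139/5
E[X] = (2/5)·62/3 + (3/5)·139/5 = 1871/75 ≈ 24.947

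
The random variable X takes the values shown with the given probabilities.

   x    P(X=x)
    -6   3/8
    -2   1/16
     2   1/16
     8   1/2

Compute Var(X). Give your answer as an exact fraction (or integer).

687/16

E[X] = (3/8)·(-6) + (1/16)·(-2) + (1/16)·2 + (1/2)·8 = 7/4
E[X²] = (3/8)·36 + (1/16)·4 + (1/16)·4 + (1/2)·64 = 46
Var(X) = 46 − (7/4)² = 687/16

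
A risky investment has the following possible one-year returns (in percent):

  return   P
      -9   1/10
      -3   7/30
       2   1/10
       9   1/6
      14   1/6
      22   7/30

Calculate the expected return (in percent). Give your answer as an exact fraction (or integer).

227/30

E[X] = (1/10)·(-9) + (7/30)·(-3) + (1/10)·2 + (1/6)·9 + (1/6)·14 + (7/30)·22
     = 227/30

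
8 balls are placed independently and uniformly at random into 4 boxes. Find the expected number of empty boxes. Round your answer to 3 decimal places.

Let Xⱼ=1 if box j is empty. P(Xⱼ=1) = ((4-1)/4)^8 = 6561/65536.
By linearity, E[#empty] = 4·6561/65536 = 6561/16384.
≈ 0.400

0.400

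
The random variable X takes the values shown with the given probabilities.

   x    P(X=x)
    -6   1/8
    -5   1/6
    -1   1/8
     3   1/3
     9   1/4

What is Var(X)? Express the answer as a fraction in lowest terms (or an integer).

17087/576

E[X] = (1/8)·(-6) + (1/6)·(-5) + (1/8)·(-1) + (1/3)·3 + (1/4)·9 = 37/24
E[X²] = (1/8)·36 + (1/6)·25 + (1/8)·1 + (1/3)·9 + (1/4)·81 = 769/24
Var(X) = 769/24 − (37/24)² = 17087/576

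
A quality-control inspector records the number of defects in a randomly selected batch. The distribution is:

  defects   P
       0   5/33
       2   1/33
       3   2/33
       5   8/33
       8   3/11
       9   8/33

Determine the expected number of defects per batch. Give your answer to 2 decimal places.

5.82

E[X] = (5/33)·0 + (1/33)·2 + (2/33)·3 + (8/33)·5 + (3/11)·8 + (8/33)·9
     = 64/11 ≈ 5.82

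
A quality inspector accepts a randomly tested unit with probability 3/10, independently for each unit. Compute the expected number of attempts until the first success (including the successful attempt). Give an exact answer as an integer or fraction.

For a geometric distribution, E[trials] = 1/p = 1/(3/10) = 10/3.

10/3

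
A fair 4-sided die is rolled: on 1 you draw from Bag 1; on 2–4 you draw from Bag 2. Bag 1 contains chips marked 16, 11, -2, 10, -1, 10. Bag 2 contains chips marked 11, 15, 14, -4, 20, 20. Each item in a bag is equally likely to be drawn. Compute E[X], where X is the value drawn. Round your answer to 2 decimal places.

11.33

E[X | Bag 1] = (16 + 11 − 2 + 10 − 1 + 10)/6 = 22/3
E[X | Bag 2] = (11 + 15 + 14 − 4 + 20 + 20)/6 = 38/3
E[X] = (1/4)·22/3 + (3/4)·38/3 = 34/3 ≈ 11.33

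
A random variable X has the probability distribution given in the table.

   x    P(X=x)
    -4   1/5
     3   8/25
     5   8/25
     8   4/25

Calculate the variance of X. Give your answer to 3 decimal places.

E[X] = (1/5)·(-4) + (8/25)·3 + (8/25)·5 + (4/25)·8 = 76/25
E[X²] = (1/5)·16 + (8/25)·9 + (8/25)·25 + (4/25)·64 = 608/25
Var(X) = 608/25 − (76/25)² = 9424/625 ≈ 15.078

15.078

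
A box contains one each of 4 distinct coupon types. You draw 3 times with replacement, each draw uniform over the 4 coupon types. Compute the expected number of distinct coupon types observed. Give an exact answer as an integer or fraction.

37/16

Let Xⱼ=1 if type j appears at least once. P(Xⱼ=1) = 1 − ((4−1)/4)^3 = 37/64.
E[#distinct] = 4·37/64 = 37/16.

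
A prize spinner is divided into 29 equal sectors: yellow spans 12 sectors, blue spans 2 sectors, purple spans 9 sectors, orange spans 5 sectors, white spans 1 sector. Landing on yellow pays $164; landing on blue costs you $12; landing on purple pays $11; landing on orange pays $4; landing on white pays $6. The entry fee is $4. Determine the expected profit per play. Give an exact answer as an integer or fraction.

1953/29 dollars

E[payout] = (12/29)·164 + (2/29)·(-12) + (9/29)·11 + (5/29)·4 + (1/29)·6 = 2069/29
Expected profit = 2069/29 − 4 = 1953/29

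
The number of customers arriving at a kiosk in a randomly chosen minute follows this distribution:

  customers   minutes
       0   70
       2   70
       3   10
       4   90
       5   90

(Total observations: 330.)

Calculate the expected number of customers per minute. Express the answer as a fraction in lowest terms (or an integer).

Total = 330, so P(customers=0) = 70/330, etc.
E[X] = (7/33)·0 + (7/33)·2 + (1/33)·3 + (3/11)·4 + (3/11)·5
     = 98/33

98/33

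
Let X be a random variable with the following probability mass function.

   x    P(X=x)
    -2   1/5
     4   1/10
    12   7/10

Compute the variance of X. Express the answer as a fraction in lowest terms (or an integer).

816/25

E[X] = (1/5)·(-2) + (1/10)·4 + (7/10)·12 = 42/5
E[X²] = (1/5)·4 + (1/10)·16 + (7/10)·144 = 516/5
Var(X) = 516/5 − (42/5)² = 816/25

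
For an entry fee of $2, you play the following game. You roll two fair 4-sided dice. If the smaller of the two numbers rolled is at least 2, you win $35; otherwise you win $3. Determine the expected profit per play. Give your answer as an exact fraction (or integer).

E[payout] = (7/16)·3 + (9/16)·35 = 21
Expected profit = 21 − 2 = 19

$19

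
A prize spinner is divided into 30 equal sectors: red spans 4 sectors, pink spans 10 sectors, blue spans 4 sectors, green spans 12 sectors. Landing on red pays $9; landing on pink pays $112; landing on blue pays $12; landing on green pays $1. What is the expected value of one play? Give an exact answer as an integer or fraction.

608/15 dollars

E[payout] = (4/30)·9 + (10/30)·112 + (4/30)·12 + (12/30)·1 = 608/15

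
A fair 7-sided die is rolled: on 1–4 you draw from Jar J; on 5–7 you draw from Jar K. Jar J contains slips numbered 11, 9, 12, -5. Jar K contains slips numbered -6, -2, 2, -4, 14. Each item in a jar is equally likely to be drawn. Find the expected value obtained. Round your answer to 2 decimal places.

4.20

E[X | Jar J] = (11 + 9 + 12 − 5)/4 = 27/4
E[X | Jar K] = (-6 − 2 + 2 − 4 + 14)/5 = 4/5
E[X] = (4/7)·27/4 + (3/7)·4/5 = 21/5 ≈ 4.20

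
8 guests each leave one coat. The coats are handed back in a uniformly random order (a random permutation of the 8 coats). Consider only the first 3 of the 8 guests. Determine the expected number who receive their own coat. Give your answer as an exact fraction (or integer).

Let Xᵢ = 1 if person i gets their own coat. For each i, P(Xᵢ=1) = 1/8.
By linearity of expectation, E[X₁+…+X_3] = 3·(1/8) = 3/8.

3/8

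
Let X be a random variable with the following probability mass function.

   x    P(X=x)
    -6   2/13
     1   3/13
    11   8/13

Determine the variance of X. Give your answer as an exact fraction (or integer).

7318/169

E[X] = (2/13)·(-6) + (3/13)·1 + (8/13)·11 = 79/13
E[X²] = (2/13)·36 + (3/13)·1 + (8/13)·121 = 1043/13
Var(X) = 1043/13 − (79/13)² = 7318/169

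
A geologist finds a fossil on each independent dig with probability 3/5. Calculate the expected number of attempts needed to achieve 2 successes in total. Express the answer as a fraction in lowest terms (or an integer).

10/3

By linearity (sum of 2 independent geometric waits), E[trials] = 2/p = 2/(3/5) = 10/3.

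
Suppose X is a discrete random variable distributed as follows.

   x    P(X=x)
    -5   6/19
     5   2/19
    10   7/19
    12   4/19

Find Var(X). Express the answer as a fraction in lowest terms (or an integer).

18440/361

E[X] = (6/19)·(-5) + (2/19)·5 + (7/19)·10 + (4/19)·12 = 98/19
E[X²] = (6/19)·25 + (2/19)·25 + (7/19)·100 + (4/19)·144 = 1476/19
Var(X) = 1476/19 − (98/19)² = 18440/361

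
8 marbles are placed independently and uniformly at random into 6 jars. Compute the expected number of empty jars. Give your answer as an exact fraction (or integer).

390625/279936

Let Xⱼ=1 if jar j is empty. P(Xⱼ=1) = ((6-1)/6)^8 = 390625/1679616.
By linearity, E[#empty] = 6·390625/1679616 = 390625/279936.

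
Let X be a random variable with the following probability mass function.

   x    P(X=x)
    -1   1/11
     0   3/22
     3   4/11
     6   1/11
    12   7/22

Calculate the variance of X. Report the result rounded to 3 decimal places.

E[X] = (1/11)·(-1) + (3/22)·0 + (4/11)·3 + (1/11)·6 + (7/22)·12 = 59/11
E[X²] = (1/11)·1 + (3/22)·0 + (4/11)·9 + (1/11)·36 + (7/22)·144 = 577/11
Var(X) = 577/11 − (59/11)² = 2866/121 ≈ 23.686

23.686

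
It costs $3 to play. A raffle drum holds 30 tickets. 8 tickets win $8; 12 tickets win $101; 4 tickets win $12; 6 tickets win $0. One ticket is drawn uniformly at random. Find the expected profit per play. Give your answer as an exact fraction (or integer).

E[payout] = (8/30)·8 + (12/30)·101 + (4/30)·12 + (6/30)·0 = 662/15
Expected profit = 662/15 − 3 = 617/15

617/15 dollars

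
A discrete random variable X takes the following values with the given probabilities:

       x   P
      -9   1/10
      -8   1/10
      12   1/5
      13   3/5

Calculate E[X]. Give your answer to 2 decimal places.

8.50

E[X] = (1/10)·(-9) + (1/10)·(-8) + (1/5)·12 + (3/5)·13
     = 17/2 ≈ 8.50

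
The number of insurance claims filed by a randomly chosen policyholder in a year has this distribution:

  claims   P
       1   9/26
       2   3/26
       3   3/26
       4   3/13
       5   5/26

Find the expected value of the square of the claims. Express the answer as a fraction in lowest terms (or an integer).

E[X²] = (9/26)·1 + (3/26)·4 + (3/26)·9 + (3/13)·16 + (5/26)·25
     = 269/26

269/26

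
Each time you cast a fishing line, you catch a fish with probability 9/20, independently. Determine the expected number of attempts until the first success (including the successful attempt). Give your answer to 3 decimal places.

For a geometric distribution, E[trials] = 1/p = 1/(9/20) = 20/9.
≈ 2.222

2.222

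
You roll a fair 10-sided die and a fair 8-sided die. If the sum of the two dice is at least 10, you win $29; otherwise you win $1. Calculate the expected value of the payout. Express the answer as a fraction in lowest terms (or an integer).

E[payout] = (9/20)·1 + (11/20)·29 = 82/5

82/5 dollars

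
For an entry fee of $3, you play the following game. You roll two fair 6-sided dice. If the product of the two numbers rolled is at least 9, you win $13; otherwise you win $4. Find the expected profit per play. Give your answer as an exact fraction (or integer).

E[payout] = (4/9)·4 + (5/9)·13 = 9
Expected profit = 9 − 3 = 6

$6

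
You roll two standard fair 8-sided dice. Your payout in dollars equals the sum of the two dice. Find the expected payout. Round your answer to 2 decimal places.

$9.00

Distribution of the sum of the two dice: 2 w.p. 1/64, 3 w.p. 1/32, 4 w.p. 3/64, 5 w.p. 1/16, 6 w.p. 5/64, 7 w.p. 3/32, …
E[payout] = (1/64)·2 + (1/32)·3 + (3/64)·4 + (1/16)·5 + (5/64)·6 + (3/32)·7 + (7/64)·8 + (1/8)·9 + (7/64)·10 + (3/32)·11 + (5/64)·12 + (1/16)·13 + (3/64)·14 + (1/32)·15 + (1/64)·16 = 9
≈ $9.00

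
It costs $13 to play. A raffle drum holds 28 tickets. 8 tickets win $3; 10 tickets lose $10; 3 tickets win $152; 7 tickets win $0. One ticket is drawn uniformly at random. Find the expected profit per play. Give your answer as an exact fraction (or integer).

4/7 dollars

E[payout] = (8/28)·3 + (10/28)·(-10) + (3/28)·152 + (7/28)·0 = 95/7
Expected profit = 95/7 − 13 = 4/7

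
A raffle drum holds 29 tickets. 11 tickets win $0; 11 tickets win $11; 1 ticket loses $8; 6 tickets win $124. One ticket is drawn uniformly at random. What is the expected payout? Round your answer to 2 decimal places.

$29.55

E[payout] = (11/29)·0 + (11/29)·11 + (1/29)·(-8) + (6/29)·124 = 857/29
≈ $29.55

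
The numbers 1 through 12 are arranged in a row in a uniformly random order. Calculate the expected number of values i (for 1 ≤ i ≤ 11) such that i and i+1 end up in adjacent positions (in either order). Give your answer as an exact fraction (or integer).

11/6

For each i ∈ {1,…,11}, let Xᵢ = 1 if i and i+1 are adjacent. P(Xᵢ=1) = 2·(12−1)!/12! = 2/12.
By linearity, E[ΣXᵢ] = (11)·(2/12) = 11/6.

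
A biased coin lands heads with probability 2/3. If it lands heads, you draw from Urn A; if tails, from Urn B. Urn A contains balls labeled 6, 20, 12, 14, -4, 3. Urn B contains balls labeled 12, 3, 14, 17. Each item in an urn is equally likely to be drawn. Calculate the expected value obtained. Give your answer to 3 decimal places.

E[X | Urn A] = (6 + 20 + 12 + 14 − 4 + 3)/6 = 17/2
E[X | Urn B] = (12 + 3 + 14 + 17)/4 = 23/2
E[X] = (2/3)·17/2 + (1/3)·23/2 = 19/2 ≈ 9.500

9.500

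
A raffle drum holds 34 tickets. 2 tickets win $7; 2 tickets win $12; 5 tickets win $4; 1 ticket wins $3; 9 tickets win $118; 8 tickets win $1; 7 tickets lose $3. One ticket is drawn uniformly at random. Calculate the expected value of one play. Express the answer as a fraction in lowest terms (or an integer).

555/17 dollars

E[payout] = (2/34)·7 + (2/34)·12 + (5/34)·4 + (1/34)·3 + (9/34)·118 + (8/34)·1 + (7/34)·(-3) = 555/17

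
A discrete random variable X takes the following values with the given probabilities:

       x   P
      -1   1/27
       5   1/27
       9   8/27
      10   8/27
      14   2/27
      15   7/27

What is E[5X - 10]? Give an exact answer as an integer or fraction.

1175/27

E[5x-10] = (1/27)·(-15) + (1/27)·15 + (8/27)·35 + (8/27)·40 + (2/27)·60 + (7/27)·65
     = 1175/27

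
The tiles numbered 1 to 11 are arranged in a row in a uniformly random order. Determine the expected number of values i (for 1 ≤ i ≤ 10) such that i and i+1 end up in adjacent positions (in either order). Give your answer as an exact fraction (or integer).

20/11

For each i ∈ {1,…,10}, let Xᵢ = 1 if i and i+1 are adjacent. P(Xᵢ=1) = 2·(11−1)!/11! = 2/11.
By linearity, E[ΣXᵢ] = (10)·(2/11) = 20/11.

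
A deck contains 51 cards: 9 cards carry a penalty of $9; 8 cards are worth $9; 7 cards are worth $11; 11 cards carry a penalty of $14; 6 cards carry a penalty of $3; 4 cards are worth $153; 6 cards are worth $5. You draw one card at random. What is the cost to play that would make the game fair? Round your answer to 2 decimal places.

$10.55

E[payout] = (9/51)·(-9) + (8/51)·9 + (7/51)·11 + (11/51)·(-14) + (6/51)·(-3) + (4/51)·153 + (6/51)·5 = 538/51
Fair fee = E[payout] = 538/51 ≈ $10.55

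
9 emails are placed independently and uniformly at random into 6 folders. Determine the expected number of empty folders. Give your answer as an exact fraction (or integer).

Let Xⱼ=1 if folder j is empty. P(Xⱼ=1) = ((6-1)/6)^9 = 1953125/10077696.
By linearity, E[#empty] = 6·1953125/10077696 = 1953125/1679616.

1953125/1679616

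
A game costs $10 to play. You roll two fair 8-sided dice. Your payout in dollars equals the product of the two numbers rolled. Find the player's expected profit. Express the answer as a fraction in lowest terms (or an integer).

41/4 dollars

Distribution of the product of the two numbers rolled: 1 w.p. 1/64, 2 w.p. 1/32, 3 w.p. 1/32, 4 w.p. 3/64, 5 w.p. 1/32, 6 w.p. 1/16, …
E[payout] = (1/64)·1 + (1/32)·2 + (1/32)·3 + (3/64)·4 + (1/32)·5 + (1/16)·6 + (1/32)·7 + (1/16)·8 + (1/64)·9 + (1/32)·10 + (1/16)·12 + (1/32)·14 + (1/32)·15 + (3/64)·16 + (1/32)·18 + (1/32)·20 + (1/32)·21 + (1/16)·24 + (1/64)·25 + (1/32)·28 + (1/32)·30 + (1/32)·32 + (1/32)·35 + (1/64)·36 + (1/32)·40 + (1/32)·42 + (1/32)·48 + (1/64)·49 + (1/32)·56 + (1/64)·64 = 81/4
Expected profit = 81/4 − 10 = 41/4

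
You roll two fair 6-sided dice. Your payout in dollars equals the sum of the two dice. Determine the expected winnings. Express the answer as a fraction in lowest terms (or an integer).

$7

Distribution of the sum of the two dice: 2 w.p. 1/36, 3 w.p. 1/18, 4 w.p. 1/12, 5 w.p. 1/9, 6 w.p. 5/36, 7 w.p. 1/6, …
E[payout] = (1/36)·2 + (1/18)·3 + (1/12)·4 + (1/9)·5 + (5/36)·6 + (1/6)·7 + (5/36)·8 + (1/9)·9 + (1/12)·10 + (1/18)·11 + (1/36)·12 = 7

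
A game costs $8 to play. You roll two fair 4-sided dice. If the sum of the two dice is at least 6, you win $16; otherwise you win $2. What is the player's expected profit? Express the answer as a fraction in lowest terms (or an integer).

E[payout] = (5/8)·2 + (3/8)·16 = 29/4
Expected profit = 29/4 − 8 = -3/4

-3/4 dollars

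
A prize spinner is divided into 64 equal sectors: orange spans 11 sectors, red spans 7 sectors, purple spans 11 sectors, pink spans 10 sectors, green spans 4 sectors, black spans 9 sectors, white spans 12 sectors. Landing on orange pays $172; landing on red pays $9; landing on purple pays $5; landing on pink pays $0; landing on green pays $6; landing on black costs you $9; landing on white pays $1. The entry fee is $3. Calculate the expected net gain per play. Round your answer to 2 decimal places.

$27.70

E[payout] = (11/64)·172 + (7/64)·9 + (11/64)·5 + (10/64)·0 + (4/64)·6 + (9/64)·(-9) + (12/64)·1 = 1965/64
Expected profit = 1965/64 − 3 = 1773/64 ≈ $27.70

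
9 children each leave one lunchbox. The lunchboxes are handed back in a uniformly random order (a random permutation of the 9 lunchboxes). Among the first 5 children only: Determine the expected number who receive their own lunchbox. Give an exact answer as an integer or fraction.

5/9

Let Xᵢ = 1 if person i gets their own lunchbox. For each i, P(Xᵢ=1) = 1/9.
By linearity of expectation, E[X₁+…+X_5] = 5·(1/9) = 5/9.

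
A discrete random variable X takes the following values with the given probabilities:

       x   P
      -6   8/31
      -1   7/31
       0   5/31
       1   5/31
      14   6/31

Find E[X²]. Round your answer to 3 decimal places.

47.613

E[X²] = (8/31)·36 + (7/31)·1 + (5/31)·0 + (5/31)·1 + (6/31)·196
     = 1476/31 ≈ 47.613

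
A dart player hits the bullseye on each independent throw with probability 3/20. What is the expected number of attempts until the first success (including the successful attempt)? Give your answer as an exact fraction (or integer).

20/3

For a geometric distribution, E[trials] = 1/p = 1/(3/20) = 20/3.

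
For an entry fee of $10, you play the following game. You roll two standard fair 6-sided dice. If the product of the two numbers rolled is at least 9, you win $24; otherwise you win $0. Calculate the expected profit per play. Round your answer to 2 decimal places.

E[payout] = (4/9)·0 + (5/9)·24 = 40/3
Expected profit = 40/3 − 10 = 10/3 ≈ $3.33

$3.33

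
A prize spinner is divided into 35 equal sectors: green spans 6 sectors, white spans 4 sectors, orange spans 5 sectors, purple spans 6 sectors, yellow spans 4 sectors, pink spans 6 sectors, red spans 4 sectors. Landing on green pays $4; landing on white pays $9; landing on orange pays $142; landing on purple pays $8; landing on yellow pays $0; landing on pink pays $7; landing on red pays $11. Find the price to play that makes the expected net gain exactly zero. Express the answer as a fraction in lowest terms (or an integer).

E[payout] = (6/35)·4 + (4/35)·9 + (5/35)·142 + (6/35)·8 + (4/35)·0 + (6/35)·7 + (4/35)·11 = 904/35
Fair fee = E[payout] = 904/35

904/35 dollars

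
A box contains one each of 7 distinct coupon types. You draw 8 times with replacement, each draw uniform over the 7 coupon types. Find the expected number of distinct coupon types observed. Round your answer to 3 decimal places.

Let Xⱼ=1 if type j appears at least once. P(Xⱼ=1) = 1 − ((7−1)/7)^8 = 4085185/5764801.
E[#distinct] = 7·4085185/5764801 = 4085185/823543.
≈ 4.960

4.960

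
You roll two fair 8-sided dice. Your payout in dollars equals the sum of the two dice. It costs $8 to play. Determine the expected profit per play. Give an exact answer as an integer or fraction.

$1

Distribution of the sum of the two dice: 2 w.p. 1/64, 3 w.p. 1/32, 4 w.p. 3/64, 5 w.p. 1/16, 6 w.p. 5/64, 7 w.p. 3/32, …
E[payout] = (1/64)·2 + (1/32)·3 + (3/64)·4 + (1/16)·5 + (5/64)·6 + (3/32)·7 + (7/64)·8 + (1/8)·9 + (7/64)·10 + (3/32)·11 + (5/64)·12 + (1/16)·13 + (3/64)·14 + (1/32)·15 + (1/64)·16 = 9
Expected profit = 9 − 8 = 1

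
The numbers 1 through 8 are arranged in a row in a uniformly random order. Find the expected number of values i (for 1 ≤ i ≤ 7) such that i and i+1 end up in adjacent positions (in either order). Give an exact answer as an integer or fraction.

For each i ∈ {1,…,7}, let Xᵢ = 1 if i and i+1 are adjacent. P(Xᵢ=1) = 2·(8−1)!/8! = 2/8.
By linearity, E[ΣXᵢ] = (7)·(2/8) = 7/4.

7/4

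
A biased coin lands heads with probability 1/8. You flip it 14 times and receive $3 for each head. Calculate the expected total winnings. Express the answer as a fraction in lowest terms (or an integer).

E[#heads] = 14·1/8 = 7/4 (linearity over flips).
E[winnings] = 3·7/4 = 21/4.

21/4 dollars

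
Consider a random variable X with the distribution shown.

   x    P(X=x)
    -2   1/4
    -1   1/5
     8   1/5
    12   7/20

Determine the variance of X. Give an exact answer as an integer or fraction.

E[X] = (1/4)·(-2) + (1/5)·(-1) + (1/5)·8 + (7/20)·12 = 51/10
E[X²] = (1/4)·4 + (1/5)·1 + (1/5)·64 + (7/20)·144 = 322/5
Var(X) = 322/5 − (51/10)² = 3839/100

3839/100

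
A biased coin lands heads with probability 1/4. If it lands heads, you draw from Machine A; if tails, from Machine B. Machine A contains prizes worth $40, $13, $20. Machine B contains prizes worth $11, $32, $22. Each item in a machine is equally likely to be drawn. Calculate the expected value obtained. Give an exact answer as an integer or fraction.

67/3 dollars

E[X | Machine A] = (40 + 13 + 20)/3 = 73/3
E[X | Machine B] = (11 + 32 + 22)/3 = 65/3
E[X] = (1/4)·73/3 + (3/4)·65/3 = 67/3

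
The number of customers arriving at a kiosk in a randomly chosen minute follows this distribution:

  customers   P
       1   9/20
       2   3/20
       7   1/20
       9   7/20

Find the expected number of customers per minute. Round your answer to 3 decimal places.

4.250

E[X] = (9/20)·1 + (3/20)·2 + (1/20)·7 + (7/20)·9
     = 17/4 ≈ 4.250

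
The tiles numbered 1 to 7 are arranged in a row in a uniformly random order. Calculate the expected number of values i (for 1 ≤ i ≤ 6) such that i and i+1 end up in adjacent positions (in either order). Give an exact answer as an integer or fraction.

12/7

For each i ∈ {1,…,6}, let Xᵢ = 1 if i and i+1 are adjacent. P(Xᵢ=1) = 2·(7−1)!/7! = 2/7.
By linearity, E[ΣXᵢ] = (6)·(2/7) = 12/7.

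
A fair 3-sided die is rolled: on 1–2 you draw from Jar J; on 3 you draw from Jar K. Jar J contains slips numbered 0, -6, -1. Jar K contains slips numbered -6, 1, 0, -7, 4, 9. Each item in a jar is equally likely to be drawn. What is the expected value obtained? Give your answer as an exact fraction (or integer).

E[X | Jar J] = (0 − 6 − 1)/3 = -7/3
E[X | Jar K] = (-6 + 1 + 0 − 7 + 4 + 9)/6 = 1/6
E[X] = (2/3)·(-7/3) + (1/3)·1/6 = -3/2

-3/2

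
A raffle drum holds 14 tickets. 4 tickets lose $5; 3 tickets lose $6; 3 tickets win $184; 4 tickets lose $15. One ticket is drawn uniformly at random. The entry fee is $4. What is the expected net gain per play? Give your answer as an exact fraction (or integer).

E[payout] = (4/14)·(-5) + (3/14)·(-6) + (3/14)·184 + (4/14)·(-15) = 227/7
Expected profit = 227/7 − 4 = 199/7

199/7 dollars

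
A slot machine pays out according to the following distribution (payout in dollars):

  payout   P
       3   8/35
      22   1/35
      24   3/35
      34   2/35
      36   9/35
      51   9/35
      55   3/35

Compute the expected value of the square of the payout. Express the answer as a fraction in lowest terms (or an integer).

48744/35

E[X²] = (8/35)·9 + (1/35)·484 + (3/35)·576 + (2/35)·1156 + (9/35)·1296 + (9/35)·2601 + (3/35)·3025
     = 48744/35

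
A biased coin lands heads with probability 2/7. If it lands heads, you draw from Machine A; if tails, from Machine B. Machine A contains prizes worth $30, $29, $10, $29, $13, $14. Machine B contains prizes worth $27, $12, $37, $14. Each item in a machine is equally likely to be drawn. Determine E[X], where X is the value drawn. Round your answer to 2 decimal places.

$22.02

E[X | Machine A] = (30 + 29 + 10 + 29 + 13 + 14)/6 = 125/6
E[X | Machine B] = (27 + 12 + 37 + 14)/4 = 45/2
E[X] = (2/7)·125/6 + (5/7)·45/2 = 925/42 ≈ 22.02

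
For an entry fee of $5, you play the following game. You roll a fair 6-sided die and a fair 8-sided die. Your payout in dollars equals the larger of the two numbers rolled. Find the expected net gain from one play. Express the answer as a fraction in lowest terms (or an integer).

Distribution of the larger of the two numbers rolled: 1 w.p. 1/48, 2 w.p. 1/16, 3 w.p. 5/48, 4 w.p. 7/48, 5 w.p. 3/16, 6 w.p. 11/48, …
E[payout] = (1/48)·1 + (1/16)·2 + (5/48)·3 + (7/48)·4 + (3/16)·5 + (11/48)·6 + (1/8)·7 + (1/8)·8 = 251/48
Expected profit = 251/48 − 5 = 11/48

11/48 dollars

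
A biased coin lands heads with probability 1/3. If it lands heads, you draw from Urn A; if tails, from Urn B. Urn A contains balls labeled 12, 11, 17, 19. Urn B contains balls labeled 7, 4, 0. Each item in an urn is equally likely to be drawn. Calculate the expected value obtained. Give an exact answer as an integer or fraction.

E[X | Urn A] = (12 + 11 + 17 + 19)/4 = 59/4
E[X | Urn B] = (7 + 4 + 0)/3 = 11/3
E[X] = (1/3)·59/4 + (2/3)·11/3 = 265/36

265/36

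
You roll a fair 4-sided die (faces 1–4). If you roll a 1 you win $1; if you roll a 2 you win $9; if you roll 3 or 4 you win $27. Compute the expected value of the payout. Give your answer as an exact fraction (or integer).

$16

E[payout] = (1/4)·1 + (1/4)·9 + (1/2)·27 = 16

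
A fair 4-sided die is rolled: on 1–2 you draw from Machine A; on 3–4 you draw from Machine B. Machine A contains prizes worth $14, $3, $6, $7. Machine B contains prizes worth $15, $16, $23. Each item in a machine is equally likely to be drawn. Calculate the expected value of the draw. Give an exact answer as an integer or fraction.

51/4 dollars

E[X | Machine A] = (14 + 3 + 6 + 7)/4 = 15/2
E[X | Machine B] = (15 + 16 + 23)/3 = 18
E[X] = (1/2)·15/2 + (1/2)·18 = 51/4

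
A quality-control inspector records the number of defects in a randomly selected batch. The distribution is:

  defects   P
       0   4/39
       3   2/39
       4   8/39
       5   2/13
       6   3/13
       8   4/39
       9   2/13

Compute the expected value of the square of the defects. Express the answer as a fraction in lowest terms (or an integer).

454/13

E[X²] = (4/39)·0 + (2/39)·9 + (8/39)·16 + (2/13)·25 + (3/13)·36 + (4/39)·64 + (2/13)·81
     = 454/13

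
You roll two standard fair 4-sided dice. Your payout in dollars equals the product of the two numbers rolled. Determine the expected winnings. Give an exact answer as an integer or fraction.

25/4 dollars

Distribution of the product of the two numbers rolled: 1 w.p. 1/16, 2 w.p. 1/8, 3 w.p. 1/8, 4 w.p. 3/16, 6 w.p. 1/8, 8 w.p. 1/8, …
E[payout] = (1/16)·1 + (1/8)·2 + (1/8)·3 + (3/16)·4 + (1/8)·6 + (1/8)·8 + (1/16)·9 + (1/8)·12 + (1/16)·16 = 25/4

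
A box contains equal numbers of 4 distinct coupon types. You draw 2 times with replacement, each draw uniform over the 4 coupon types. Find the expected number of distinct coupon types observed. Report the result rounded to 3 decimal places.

1.750

Let Xⱼ=1 if type j appears at least once. P(Xⱼ=1) = 1 − ((4−1)/4)^2 = 7/16.
E[#distinct] = 4·7/16 = 7/4.
≈ 1.750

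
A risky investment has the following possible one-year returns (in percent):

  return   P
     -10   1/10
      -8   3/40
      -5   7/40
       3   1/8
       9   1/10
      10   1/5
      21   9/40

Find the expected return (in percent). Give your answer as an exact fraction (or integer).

221/40

E[X] = (1/10)·(-10) + (3/40)·(-8) + (7/40)·(-5) + (1/8)·3 + (1/10)·9 + (1/5)·10 + (9/40)·21
     = 221/40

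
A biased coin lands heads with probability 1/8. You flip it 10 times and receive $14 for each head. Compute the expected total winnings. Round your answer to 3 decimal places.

E[#heads] = 10·1/8 = 5/4 (linearity over flips).
E[winnings] = 14·5/4 = 35/2.
≈ 17.500

$17.500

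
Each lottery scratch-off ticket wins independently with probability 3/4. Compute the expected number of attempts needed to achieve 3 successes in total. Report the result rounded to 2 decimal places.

4.00

By linearity (sum of 3 independent geometric waits), E[trials] = 3/p = 3/(3/4) = 4.
≈ 4.00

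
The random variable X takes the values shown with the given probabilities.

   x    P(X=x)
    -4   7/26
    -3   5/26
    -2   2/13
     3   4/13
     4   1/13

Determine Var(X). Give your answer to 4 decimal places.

10.1198

E[X] = (7/26)·(-4) + (5/26)·(-3) + (2/13)·(-2) + (4/13)·3 + (1/13)·4 = -19/26
E[X²] = (7/26)·16 + (5/26)·9 + (2/13)·4 + (4/13)·9 + (1/13)·16 = 277/26
Var(X) = 277/26 − (-19/26)² = 6841/676 ≈ 10.1198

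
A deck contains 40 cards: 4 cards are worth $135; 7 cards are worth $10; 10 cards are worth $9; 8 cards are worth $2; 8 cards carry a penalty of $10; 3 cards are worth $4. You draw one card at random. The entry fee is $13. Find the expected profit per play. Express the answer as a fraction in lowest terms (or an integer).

16/5 dollars

E[payout] = (4/40)·135 + (7/40)·10 + (10/40)·9 + (8/40)·2 + (8/40)·(-10) + (3/40)·4 = 81/5
Expected profit = 81/5 − 13 = 16/5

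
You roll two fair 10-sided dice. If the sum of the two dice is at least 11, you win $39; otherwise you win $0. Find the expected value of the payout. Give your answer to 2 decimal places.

E[payout] = (9/20)·0 + (11/20)·39 = 429/20
≈ $21.45

$21.45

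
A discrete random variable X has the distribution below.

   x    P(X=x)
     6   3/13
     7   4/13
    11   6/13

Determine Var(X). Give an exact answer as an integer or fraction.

846/169

E[X] = (3/13)·6 + (4/13)·7 + (6/13)·11 = 112/13
E[X²] = (3/13)·36 + (4/13)·49 + (6/13)·121 = 1030/13
Var(X) = 1030/13 − (112/13)² = 846/169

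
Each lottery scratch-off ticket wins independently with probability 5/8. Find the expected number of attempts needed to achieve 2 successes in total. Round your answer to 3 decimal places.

3.200

By linearity (sum of 2 independent geometric waits), E[trials] = 2/p = 2/(5/8) = 16/5.
≈ 3.200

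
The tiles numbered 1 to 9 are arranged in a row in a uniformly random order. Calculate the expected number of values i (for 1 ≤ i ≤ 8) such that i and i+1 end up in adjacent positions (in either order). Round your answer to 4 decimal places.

For each i ∈ {1,…,8}, let Xᵢ = 1 if i and i+1 are adjacent. P(Xᵢ=1) = 2·(9−1)!/9! = 2/9.
By linearity, E[ΣXᵢ] = (8)·(2/9) = 16/9.
≈ 1.7778

1.7778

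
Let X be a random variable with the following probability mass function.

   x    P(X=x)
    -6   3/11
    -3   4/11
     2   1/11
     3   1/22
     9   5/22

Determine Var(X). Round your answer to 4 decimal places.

32.1405

E[X] = (3/11)·(-6) + (4/11)·(-3) + (1/11)·2 + (1/22)·3 + (5/22)·9 = -4/11
E[X²] = (3/11)·36 + (4/11)·9 + (1/11)·4 + (1/22)·9 + (5/22)·81 = 355/11
Var(X) = 355/11 − (-4/11)² = 3889/121 ≈ 32.1405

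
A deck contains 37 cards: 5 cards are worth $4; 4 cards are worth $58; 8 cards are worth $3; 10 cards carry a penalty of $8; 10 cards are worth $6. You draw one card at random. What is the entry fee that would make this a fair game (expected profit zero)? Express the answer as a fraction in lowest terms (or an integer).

256/37 dollars

E[payout] = (5/37)·4 + (4/37)·58 + (8/37)·3 + (10/37)·(-8) + (10/37)·6 = 256/37
Fair fee = E[payout] = 256/37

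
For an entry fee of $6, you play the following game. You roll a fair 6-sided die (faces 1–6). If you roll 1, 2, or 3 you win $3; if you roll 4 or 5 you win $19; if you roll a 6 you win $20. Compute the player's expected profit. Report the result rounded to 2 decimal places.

$5.17

E[payout] = (1/2)·3 + (1/3)·19 + (1/6)·20 = 67/6
Expected profit = 67/6 − 6 = 31/6 ≈ $5.17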